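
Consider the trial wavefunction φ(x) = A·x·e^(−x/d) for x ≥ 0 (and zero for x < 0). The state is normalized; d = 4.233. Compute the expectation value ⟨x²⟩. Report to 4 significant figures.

⟨x^2⟩ ≈ 53.75

The expectation value is the |φ|²-weighted average of x^2: ∫ x^2|φ|² dx.
Recall ∫₀^∞ x^m e^(−x/β) dx = m!·β^(m+1), since the A² factors cancel between numerator and denominator, ⟨x²⟩ = 3·d^2.
With d = 4.233, ⟨x^2⟩ = 53.755.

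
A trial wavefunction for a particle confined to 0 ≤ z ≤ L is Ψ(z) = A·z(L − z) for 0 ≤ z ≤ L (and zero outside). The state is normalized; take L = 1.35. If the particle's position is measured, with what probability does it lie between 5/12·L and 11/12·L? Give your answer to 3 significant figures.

P ≈ 0.648

The probability is P = ∫ |Ψ|² dz over [5/12·L, 11/12·L].
Since A² = 1/(L^5/30), this is the region integral divided by the full normalization integral.
In terms of u = z/L (A² and the length scale cancel between numerator and denominator), P = [∫_{5/12}^{11/12} u^2·(1 - u)^2 du] / [∫_{0}^{1} u^2·(1 - u)^2 du].
An antiderivative of u^2·(1 - u)^2 is u^3·(6·u^2 - 15·u + 10)/30; evaluating from 5/12 to 11/12 gives ≈ 0.021610, while the full integral is 1/30.
The result is P = 4481/6912.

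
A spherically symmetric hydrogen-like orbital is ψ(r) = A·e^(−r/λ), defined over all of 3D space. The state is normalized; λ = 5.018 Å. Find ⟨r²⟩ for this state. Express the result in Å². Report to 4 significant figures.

By definition ⟨r²⟩ = ∫ r^2 |ψ(r)|² 4πr² dr.
Since the A² factors cancel between numerator and denominator, ⟨r²⟩ = 3·λ^2.
Putting λ = 5.018 gives 75.541.

⟨r^2⟩ ≈ 75.54 Å^2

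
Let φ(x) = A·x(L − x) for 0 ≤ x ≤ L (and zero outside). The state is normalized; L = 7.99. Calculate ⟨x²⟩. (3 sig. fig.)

By definition ⟨x²⟩ = ∫ x^2 |φ(x)|² dx.
The ratio of the moment integral to the normalization integral gives ⟨x²⟩ = 2·L^2/7.
With L = 7.99, ⟨x^2⟩ = 18.24.

⟨x^2⟩ ≈ 18.2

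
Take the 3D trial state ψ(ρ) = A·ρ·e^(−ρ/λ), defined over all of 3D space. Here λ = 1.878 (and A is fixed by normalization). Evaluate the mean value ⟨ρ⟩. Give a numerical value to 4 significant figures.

⟨ρ⟩ ≈ 4.695

By definition ⟨ρ⟩ = ∫ ρ |ψ(ρ)|² 4πρ² dρ.
The ratio of the moment integral to the normalization integral gives ⟨ρ⟩ = 5·λ/2.
With λ = 1.878, ⟨ρ⟩ = 4.6950.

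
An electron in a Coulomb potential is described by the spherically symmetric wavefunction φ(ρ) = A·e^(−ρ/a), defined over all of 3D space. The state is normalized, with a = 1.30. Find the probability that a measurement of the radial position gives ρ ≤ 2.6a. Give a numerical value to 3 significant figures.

P ≈ 0.891

With dV = 4πρ²dρ, the probability is ∫|φ|² dV over ρ ≤ 2.6a.
A² is fixed by ∫₀^∞ 4πρ²|φ|² dρ = 1, i.e. A² = (π·a^3)^(−1).
Substituting u = ρ/a, A², 4π and the length scale all cancel in the ratio: P = ∫_{0}^{2.6} u^2·e^(-2·u) du / ∫_{0}^{∞} u^2·e^(-2·u) du.
An antiderivative of u^2·e^(-2·u) is -(2·u^2 + 2·u + 1)·e^(-2·u)/4; evaluating from 0 to 2.6 gives 1/4 - 493·e^(-26/5)/100, while the full integral is 1/4.
Taking the ratio yields P = 0.8912.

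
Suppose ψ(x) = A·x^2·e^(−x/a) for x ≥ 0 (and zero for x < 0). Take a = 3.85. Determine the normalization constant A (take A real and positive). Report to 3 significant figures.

The normalization condition is ∫|ψ|² dx = 1 from 0 to ∞.
With ∫₀^∞ x^4 e^(−αx) dx = 4!/α^5, with ψ = A·x^2·e^(−x/a), the integral evaluates to A²·[3·a^5/4].
Hence A² = 1/[3·a^5/4].
With a = 3.85: A² = 0.001576 and A = 0.03970.

A ≈ 0.0397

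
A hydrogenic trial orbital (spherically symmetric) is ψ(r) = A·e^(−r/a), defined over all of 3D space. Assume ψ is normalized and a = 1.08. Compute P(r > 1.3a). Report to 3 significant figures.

P = ∫ |ψ|² 4πr² dr over r > 1.3a.
The full normalization integral is A²·[π·a^3] = 1, fixing A².
Let u = r/a; then A², 4π and the length scale all cancel, so P = ∫_{1.3}^{∞} u^2·e^(-2·u) du ÷ ∫_{0}^{∞} u^2·e^(-2·u) du.
An antiderivative of u^2·e^(-2·u) is -(2·u^2 + 2·u + 1)·e^(-2·u)/4; evaluating from 1.3 to ∞ gives 349·e^(-13/5)/200, while the full integral is 1/4.
Taking the ratio yields P = 0.5184.

P ≈ 0.518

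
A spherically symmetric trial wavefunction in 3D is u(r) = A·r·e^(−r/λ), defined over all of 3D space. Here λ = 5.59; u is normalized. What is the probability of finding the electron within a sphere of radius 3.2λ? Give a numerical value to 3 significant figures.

With dV = 4πr²dr, the probability is ∫|u|² dV over r ≤ 3.2λ.
Normalization gives A² = 1/(3·π·λ^5).
In terms of t = r/λ (A², 4π and the length scale all cancel between numerator and denominator), P = [∫_{0}^{3.2} t^4·e^(-2·t) dt] / [∫_{0}^{∞} t^4·e^(-2·t) dt].
An antiderivative of t^4·e^(-2·t) is -(t^4/2 + t^3 + 3·t^2/2 + 3·t/2 + 3/4)·e^(-2·t); evaluating from 0 to 3.2 gives ≈ 0.57370, while the full integral is 3/4.
The region integral divided by the full integral gives P = 0.7649.

P ≈ 0.765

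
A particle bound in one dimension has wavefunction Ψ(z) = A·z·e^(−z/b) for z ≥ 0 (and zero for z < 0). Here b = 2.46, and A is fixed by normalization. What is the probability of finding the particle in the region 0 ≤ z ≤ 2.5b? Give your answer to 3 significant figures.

P = ∫_{0}^{2.5b} |Ψ(z)|² dz.
The normalization integral ∫|Ψ|²dz over the whole domain equals b^3/4·A², and A² cancels in the ratio.
In terms of u = z/b (A² and the length scale cancel between numerator and denominator), P = [∫_{0}^{2.5} u^2·e^(-2·u) du] / [∫_{0}^{∞} u^2·e^(-2·u) du].
An antiderivative of u^2·e^(-2·u) is -(2·u^2 + 2·u + 1)·e^(-2·u)/4; evaluating from 0 to 2.5 gives 1/4 - 37·e^(-5)/8, while the full integral is 1/4.
This works out to P = 0.8753.

P ≈ 0.875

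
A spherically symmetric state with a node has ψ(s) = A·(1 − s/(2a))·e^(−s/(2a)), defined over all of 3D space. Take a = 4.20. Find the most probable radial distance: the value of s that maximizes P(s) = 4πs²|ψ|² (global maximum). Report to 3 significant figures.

The maximum of P(s) = 4πs²|ψ|² occurs where its derivative vanishes.
Solving yields s = a·(√(5) + 3).
With a = 4.20, the most probable radial distance is 21.99.

s ≈ 22.0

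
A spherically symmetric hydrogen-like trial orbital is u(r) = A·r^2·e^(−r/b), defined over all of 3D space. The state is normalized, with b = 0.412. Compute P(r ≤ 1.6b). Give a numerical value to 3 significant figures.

Integrate the radial probability density 4πr²|u|² over r ≤ 1.6b.
A² is fixed by ∫₀^∞ 4πr²|u|² dr = 1, i.e. A² = (45·π·b^7/2)^(−1).
Let t = r/b; then A², 4π and the length scale all cancel, so P = ∫_{0}^{1.6} t^6·e^(-2·t) dt ÷ ∫_{0}^{∞} t^6·e^(-2·t) dt.
With ∫ t^6·e^(-2·t) dt = -(4·t^6 + 12·t^5 + 30·t^4 + 60·t^3 + 90·t^2 + 90·t + 45)·e^(-2·t)/8 + C, the region integral is ≈ 0.25098 and the full one is 45/8.
This evaluates to P = 0.04462.

P ≈ 0.0446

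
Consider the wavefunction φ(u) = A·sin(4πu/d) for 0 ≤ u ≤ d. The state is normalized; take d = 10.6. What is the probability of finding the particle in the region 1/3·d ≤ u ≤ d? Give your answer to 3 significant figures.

P ≈ 0.701

The probability is P = ∫ |φ|² du over [1/3·d, d].
With A² fixed by ∫|φ|² = 1, i.e. A² = (d/2)^(−1), substitute and integrate.
Substituting t = u/d, A² and the length scale cancel in the ratio: P = ∫_{1/3}^{1} sin(4·π·t)^2 dt / ∫_{0}^{1} sin(4·π·t)^2 dt.
Using ∫ sin(4·π·t)^2 dt = t/2 - sin(4·π·t)·cos(4·π·t)/(8·π), the numerator is √(3)/(32·π) + 1/3 and the denominator is 1/2.
Taking the ratio, P = √(3)/(16·π) + 2/3.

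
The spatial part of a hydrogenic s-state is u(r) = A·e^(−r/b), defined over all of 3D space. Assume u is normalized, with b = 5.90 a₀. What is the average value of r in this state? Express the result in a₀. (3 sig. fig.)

The expectation value is the |u|²-weighted average of r: ∫ r|u|² 4πr² dr.
With ∫₀^∞ r^3 e^(−αr) dr = 3!/α^4, the ratio of the moment integral to the normalization integral gives ⟨r⟩ = 3·b/2.
With b = 5.90, ⟨r⟩ = 8.850.

⟨r⟩ ≈ 8.85 a₀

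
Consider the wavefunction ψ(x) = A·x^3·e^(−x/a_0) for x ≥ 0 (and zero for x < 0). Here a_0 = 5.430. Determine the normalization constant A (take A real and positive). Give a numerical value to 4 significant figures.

Require ∫ |ψ|² dx = 1 over the whole domain.
The integral (without the A² prefactor) comes out to 45·a_0^7/8.
Setting this equal to 1 gives A² = 1/(45·a_0^7/8).
Plugging in a_0 = 5.430 yields A = 0.0011302.

A ≈ 0.001130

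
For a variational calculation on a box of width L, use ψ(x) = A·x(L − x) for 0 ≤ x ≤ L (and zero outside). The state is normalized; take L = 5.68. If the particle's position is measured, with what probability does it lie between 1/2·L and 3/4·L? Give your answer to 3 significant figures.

P ≈ 0.396

|ψ|² is the probability density, so P = ∫_{1/2·L}^{3/4·L} |ψ|² dx.
With A² fixed by ∫|ψ|² = 1, i.e. A² = (L^5/30)^(−1), substitute and integrate.
Substituting u = x/L, A² and the length scale cancel in the ratio: P = ∫_{1/2}^{3/4} u^2·(1 - u)^2 du / ∫_{0}^{1} u^2·(1 - u)^2 du.
An antiderivative of u^2·(1 - u)^2 is u^3·(6·u^2 - 15·u + 10)/30; evaluating from 1/2 to 3/4 gives ≈ 0.013216, while the full integral is 1/30.
This works out to P = 203/512.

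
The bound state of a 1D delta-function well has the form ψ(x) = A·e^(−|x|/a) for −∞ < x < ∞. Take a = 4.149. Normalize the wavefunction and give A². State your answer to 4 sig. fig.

A^2 ≈ 0.2410

Require ∫ |ψ|² dx = 1 over the whole domain.
Recall ∫₀^∞ x^m e^(−x/β) dx = m!·β^(m+1), with ψ = A·e^(−|x|/a), the integral evaluates to A²·[a].
Substituting a = 4.149 gives A² = 0.24102, so A = 0.49094.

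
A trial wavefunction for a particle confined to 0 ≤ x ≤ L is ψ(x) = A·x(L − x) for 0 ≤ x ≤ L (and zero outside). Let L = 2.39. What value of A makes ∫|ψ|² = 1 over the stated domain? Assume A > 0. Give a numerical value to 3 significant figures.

Normalization requires ∫|ψ|² dx = 1, integrated from 0 to L.
The integral (without the A² prefactor) comes out to L^5/30.
Hence A² = 1/[L^5/30].
Plugging in L = 2.39 yields A = 0.6202.

A ≈ 0.620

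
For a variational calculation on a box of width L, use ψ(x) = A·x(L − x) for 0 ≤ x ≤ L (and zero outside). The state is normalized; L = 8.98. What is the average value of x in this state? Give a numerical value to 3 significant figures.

⟨x⟩ ≈ 4.49

⟨x⟩ = ∫ x |ψ|² dx over the full domain.
Expanding the polynomial and integrating term by term, evaluating both integrals, ⟨x⟩ = L/2.
Putting L = 8.98 gives 4.490.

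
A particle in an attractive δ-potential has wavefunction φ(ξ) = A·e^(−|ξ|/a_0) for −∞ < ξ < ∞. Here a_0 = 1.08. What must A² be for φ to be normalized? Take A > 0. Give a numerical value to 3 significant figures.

We need A² ∫|f|² dξ = 1, taking the integral from −∞ to ∞.
Recall ∫₀^∞ ξ^m e^(−ξ/β) dξ = m!·β^(m+1), with φ = A·e^(−|ξ|/a_0), the integral evaluates to A²·[a_0].
So A² = (a_0)^(−1).
Substituting a_0 = 1.08 gives A² = 0.9259, so A = 0.9623.

A^2 ≈ 0.926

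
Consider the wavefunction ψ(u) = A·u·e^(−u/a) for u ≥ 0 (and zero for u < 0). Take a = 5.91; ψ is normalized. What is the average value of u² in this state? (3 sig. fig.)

⟨u^2⟩ ≈ 105

The expectation value is the |ψ|²-weighted average of u^2: ∫ u^2|ψ|² du.
Evaluating both integrals, ⟨u²⟩ = 3·a^2.
Putting a = 5.91 gives 104.8.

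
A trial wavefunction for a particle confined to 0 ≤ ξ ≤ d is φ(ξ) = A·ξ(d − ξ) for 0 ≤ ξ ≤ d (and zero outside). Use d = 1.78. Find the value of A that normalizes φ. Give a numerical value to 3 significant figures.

Normalization requires ∫|φ|² dξ = 1, integrated from 0 to d.
With φ = A·ξ(d − ξ), the integral evaluates to A²·[d^5/30].
So A² = (d^5/30)^(−1).
Plugging in d = 1.78 yields A = 1.296.

A ≈ 1.30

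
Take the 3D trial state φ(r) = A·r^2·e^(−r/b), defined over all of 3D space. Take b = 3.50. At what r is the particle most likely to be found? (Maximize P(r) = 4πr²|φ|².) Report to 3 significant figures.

r ≈ 10.5

The maximum of P(r) = 4πr²|φ|² occurs where its derivative vanishes.
Solving yields r = 3·b.
With b = 3.50, the most probable radial distance is 10.50.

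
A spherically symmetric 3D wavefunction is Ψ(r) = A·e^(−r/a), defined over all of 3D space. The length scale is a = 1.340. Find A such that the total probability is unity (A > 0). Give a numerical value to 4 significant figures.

Require ∫ |Ψ|² 4πr² dr = 1 over the whole domain.
(Spherical symmetry: dV = 4πr² dr.)
With ∫₀^∞ r^2 e^(−αr) dr = 2!/α^3, the integral (without the A² prefactor) comes out to π·a^3.
With a = 1.340: A² = 0.13229 and A = 0.36372.

A ≈ 0.3637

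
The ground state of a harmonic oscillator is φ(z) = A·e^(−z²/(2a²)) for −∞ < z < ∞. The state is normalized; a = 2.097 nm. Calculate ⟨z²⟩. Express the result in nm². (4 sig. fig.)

The expectation value is the |φ|²-weighted average of z^2: ∫ z^2|φ|² dz.
The ratio of the moment integral to the normalization integral gives ⟨z²⟩ = a^2/2.
Putting a = 2.097 gives 2.1987.

⟨z^2⟩ ≈ 2.199 nm^2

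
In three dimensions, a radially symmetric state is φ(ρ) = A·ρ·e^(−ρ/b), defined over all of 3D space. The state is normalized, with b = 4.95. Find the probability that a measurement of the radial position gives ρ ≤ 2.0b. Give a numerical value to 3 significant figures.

P ≈ 0.371

Integrate the radial probability density 4πρ²|φ|² over ρ ≤ 2.0b.
A² is fixed by ∫₀^∞ 4πρ²|φ|² dρ = 1, i.e. A² = (3·π·b^5)^(−1).
Substituting u = ρ/b, A², 4π and the length scale all cancel in the ratio: P = ∫_{0}^{2.0} u^4·e^(-2·u) du / ∫_{0}^{∞} u^4·e^(-2·u) du.
An antiderivative of u^4·e^(-2·u) is -(u^4/2 + u^3 + 3·u^2/2 + 3·u/2 + 3/4)·e^(-2·u); evaluating from 0 to 2.0 gives 3/4 - 103·e^(-4)/4, while the full integral is 3/4.
The region integral divided by the full integral gives P = 0.3712.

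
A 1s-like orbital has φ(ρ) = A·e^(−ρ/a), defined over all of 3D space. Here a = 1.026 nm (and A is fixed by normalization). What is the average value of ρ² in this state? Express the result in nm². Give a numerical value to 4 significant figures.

⟨ρ²⟩ = ∫ ρ^2 |φ|² 4πρ² dρ over the full domain.
Using ∫₀^∞ ρⁿ e^(−αρ) dρ = n!/αⁿ⁺¹, evaluating both integrals, ⟨ρ²⟩ = 3·a^2.
With a = 1.026, ⟨ρ^2⟩ = 3.1580.

⟨ρ^2⟩ ≈ 3.158 nm^2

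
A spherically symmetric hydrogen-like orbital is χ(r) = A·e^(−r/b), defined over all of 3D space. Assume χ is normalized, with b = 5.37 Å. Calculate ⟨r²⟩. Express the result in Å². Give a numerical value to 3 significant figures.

The expectation value is the |χ|²-weighted average of r^2: ∫ r^2|χ|² 4πr² dr.
With ∫₀^∞ r^4 e^(−αr) dr = 4!/α^5, evaluating both integrals, ⟨r²⟩ = 3·b^2.
Putting b = 5.37 gives 86.51.

⟨r^2⟩ ≈ 86.5 Å^2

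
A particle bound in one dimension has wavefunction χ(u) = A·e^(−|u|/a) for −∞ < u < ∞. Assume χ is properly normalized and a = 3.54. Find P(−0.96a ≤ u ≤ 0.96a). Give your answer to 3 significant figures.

The probability is P = ∫ |χ|² du over [−0.96a, 0.96a].
With A² fixed by ∫|χ|² = 1, i.e. A² = (a)^(−1), substitute and integrate.
By symmetry take twice the u ≥ 0 contribution in numerator and denominator; the 2's cancel. Let t = u/a; then A² and the length scale cancel, so P = ∫_{0}^{0.96} e^(-2·t) dt ÷ ∫_{0}^{∞} e^(-2·t) dt.
With ∫ e^(-2·t) dt = -e^(-2·t)/2 + C, the region integral is 1/2 - e^(-48/25)/2 and the full one is 1/2.
Taking the ratio, P = 0.8534.

P ≈ 0.853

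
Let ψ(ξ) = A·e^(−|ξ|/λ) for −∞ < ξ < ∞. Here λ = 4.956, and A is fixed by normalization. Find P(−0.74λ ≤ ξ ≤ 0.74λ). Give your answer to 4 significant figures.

P ≈ 0.7724

P = ∫_{−0.74λ}^{0.74λ} |ψ(ξ)|² dξ.
Since A² = 1/(λ), this is the region integral divided by the full normalization integral.
By symmetry take twice the ξ ≥ 0 contribution in numerator and denominator; the 2's cancel. In terms of u = ξ/λ (A² and the length scale cancel between numerator and denominator), P = [∫_{0}^{0.74} e^(-2·u) du] / [∫_{0}^{∞} e^(-2·u) du].
With ∫ e^(-2·u) du = -e^(-2·u)/2 + C, the region integral is 1/2 - e^(-37/25)/2 and the full one is 1/2.
Evaluating gives P = 0.77236.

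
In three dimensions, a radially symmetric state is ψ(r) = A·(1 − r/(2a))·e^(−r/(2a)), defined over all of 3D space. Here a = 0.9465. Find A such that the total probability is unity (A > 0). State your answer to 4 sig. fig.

Normalization requires ∫|ψ|² 4πr² dr = 1, integrated from 0 to ∞.
(Spherical symmetry: dV = 4πr² dr.)
With ψ = A·(1 − r/(2a))·e^(−r/(2a)), the integral evaluates to A²·[8·π·a^3].
Setting this equal to 1 gives A² = 1/(8·π·a^3).
Substituting a = 0.9465 gives A² = 0.046924, so A = 0.21662.

A ≈ 0.2166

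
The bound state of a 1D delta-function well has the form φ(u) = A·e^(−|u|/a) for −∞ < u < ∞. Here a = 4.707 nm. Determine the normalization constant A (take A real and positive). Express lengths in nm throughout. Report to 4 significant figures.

A ≈ 0.4609 nm^(-1/2)

Require ∫ |φ|² du = 1 over the whole domain.
Carrying out the integral gives A² · a.
Substituting a = 4.707 gives A² = 0.21245, so A = 0.46092.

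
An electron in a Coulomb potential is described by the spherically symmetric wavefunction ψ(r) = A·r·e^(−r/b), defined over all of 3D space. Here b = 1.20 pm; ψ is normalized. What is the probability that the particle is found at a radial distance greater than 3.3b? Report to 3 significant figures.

P ≈ 0.213

P = ∫ |ψ|² 4πr² dr over r > 3.3b.
A² is fixed by ∫₀^∞ 4πr²|ψ|² dr = 1, i.e. A² = (3·π·b^5)^(−1).
Substituting u = r/b, A², 4π and the length scale all cancel in the ratio: P = ∫_{3.3}^{∞} u^4·e^(-2·u) du / ∫_{0}^{∞} u^4·e^(-2·u) du.
An antiderivative of u^4·e^(-2·u) is -(u^4/2 + u^3 + 3·u^2/2 + 3·u/2 + 3/4)·e^(-2·u); evaluating from 3.3 to ∞ gives ≈ 0.15953, while the full integral is 3/4.
This evaluates to P = 0.2127.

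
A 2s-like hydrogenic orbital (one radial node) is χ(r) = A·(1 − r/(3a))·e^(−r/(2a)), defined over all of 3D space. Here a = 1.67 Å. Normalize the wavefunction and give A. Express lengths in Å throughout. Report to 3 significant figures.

A ≈ 0.160 Å^(-3/2)

Require ∫ |χ|² 4πr² dr = 1 over the whole domain.
(Spherical symmetry: dV = 4πr² dr.)
Carrying out the integral gives A² · 8·π·a^3/3.
Setting this equal to 1 gives A² = 1/(8·π·a^3/3).
Plugging in a = 1.67 yields A = 0.1601.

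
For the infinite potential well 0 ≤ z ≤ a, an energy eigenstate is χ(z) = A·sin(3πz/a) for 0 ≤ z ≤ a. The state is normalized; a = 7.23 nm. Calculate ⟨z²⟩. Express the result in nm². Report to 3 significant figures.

⟨z^2⟩ ≈ 17.1 nm^2

By definition ⟨z²⟩ = ∫ z^2 |χ(z)|² dz.
Using sin²θ = (1 − cos 2θ)/2, evaluating both integrals, ⟨z²⟩ = -a^2/(18·π^2) + a^2/3.
With a = 7.23, ⟨z^2⟩ = 17.13.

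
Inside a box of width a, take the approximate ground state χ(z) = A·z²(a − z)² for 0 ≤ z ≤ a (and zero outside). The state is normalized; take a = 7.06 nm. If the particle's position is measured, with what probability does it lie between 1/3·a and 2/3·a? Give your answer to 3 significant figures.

P ≈ 0.710

The probability is P = ∫ |χ|² dz over [1/3·a, 2/3·a].
Since A² = 1/(a^9/630), this is the region integral divided by the full normalization integral.
Substituting u = z/a, A² and the length scale cancel in the ratio: P = ∫_{1/3}^{2/3} u^4·(1 - u)^4 du / ∫_{0}^{1} u^4·(1 - u)^4 du.
With ∫ u^4·(1 - u)^4 du = u^5·(70·u^4 - 315·u^3 + 540·u^2 - 420·u + 126)/630 + C, the region integral is ≈ 0.0011275 and the full one is 1/630.
The result is P = 0.7103.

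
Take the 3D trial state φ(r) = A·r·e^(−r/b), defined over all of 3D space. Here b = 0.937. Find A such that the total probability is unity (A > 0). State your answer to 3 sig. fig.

A ≈ 0.383

We need A² ∫|f|² 4πr² dr = 1, taking the integral from 0 to ∞.
The integral (without the A² prefactor) comes out to 3·π·b^5.
Hence A² = 1/[3·π·b^5].
Plugging in b = 0.937 yields A = 0.3833.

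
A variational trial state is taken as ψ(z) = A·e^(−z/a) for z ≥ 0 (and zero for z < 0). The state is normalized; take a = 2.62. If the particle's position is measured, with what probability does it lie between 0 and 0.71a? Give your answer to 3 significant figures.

P ≈ 0.758

P = ∫_{0}^{0.71a} |ψ(z)|² dz.
Since A² = 1/(a/2), this is the region integral divided by the full normalization integral.
Let u = z/a; then A² and the length scale cancel, so P = ∫_{0}^{0.71} e^(-2·u) du ÷ ∫_{0}^{∞} e^(-2·u) du.
With ∫ e^(-2·u) du = -e^(-2·u)/2 + C, the region integral is 1/2 - e^(-71/50)/2 and the full one is 1/2.
Taking the ratio, P = 0.7583.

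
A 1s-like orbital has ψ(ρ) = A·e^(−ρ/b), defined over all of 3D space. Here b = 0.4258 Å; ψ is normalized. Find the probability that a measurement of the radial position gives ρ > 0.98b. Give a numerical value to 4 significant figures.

P = ∫ |ψ|² 4πρ² dρ over ρ > 0.98b.
Normalization gives A² = 1/(π·b^3).
Let u = ρ/b; then A², 4π and the length scale all cancel, so P = ∫_{0.98}^{∞} u^2·e^(-2·u) du ÷ ∫_{0}^{∞} u^2·e^(-2·u) du.
With ∫ u^2·e^(-2·u) du = -(2·u^2 + 2·u + 1)·e^(-2·u)/4 + C, the region integral is 6101·e^(-49/25)/5000 and the full one is 1/4.
This evaluates to P = 0.68750.

P ≈ 0.6875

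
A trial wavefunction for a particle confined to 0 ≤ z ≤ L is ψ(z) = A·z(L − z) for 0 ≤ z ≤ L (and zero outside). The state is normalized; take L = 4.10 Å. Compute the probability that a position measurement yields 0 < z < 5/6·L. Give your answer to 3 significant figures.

P ≈ 0.965

The probability is P = ∫ |ψ|² dz over [0, 5/6·L].
With A² fixed by ∫|ψ|² = 1, i.e. A² = (L^5/30)^(−1), substitute and integrate.
Let u = z/L; then A² and the length scale cancel, so P = ∫_{0}^{5/6} u^2·(1 - u)^2 du ÷ ∫_{0}^{1} u^2·(1 - u)^2 du.
With ∫ u^2·(1 - u)^2 du = u^3·(6·u^2 - 15·u + 10)/30 + C, the region integral is 125/3888 and the full one is 1/30.
Evaluating gives P = 625/648.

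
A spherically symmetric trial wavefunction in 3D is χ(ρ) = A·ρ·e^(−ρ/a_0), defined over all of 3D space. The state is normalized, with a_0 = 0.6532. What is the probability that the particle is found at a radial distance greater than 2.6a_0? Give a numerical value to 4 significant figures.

With dV = 4πρ²dρ, the probability is ∫|χ|² dV over ρ > 2.6a_0.
Normalization gives A² = 1/(3·π·a_0^5).
In terms of u = ρ/a_0 (A², 4π and the length scale all cancel between numerator and denominator), P = [∫_{2.6}^{∞} u^4·e^(-2·u) du] / [∫_{0}^{∞} u^4·e^(-2·u) du].
An antiderivative of u^4·e^(-2·u) is -(u^4/2 + u^3 + 3·u^2/2 + 3·u/2 + 3/4)·e^(-2·u); evaluating from 2.6 to ∞ gives ≈ 0.304596, while the full integral is 3/4.
The region integral divided by the full integral gives P = 0.40613.

P ≈ 0.4061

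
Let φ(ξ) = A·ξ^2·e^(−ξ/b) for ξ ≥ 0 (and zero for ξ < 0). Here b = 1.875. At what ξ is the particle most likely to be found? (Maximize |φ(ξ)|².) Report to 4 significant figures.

ξ ≈ 3.750

Differentiate |φ(ξ)|² with respect to ξ and set to zero.
This gives ξ = 2·b.
With b = 1.875, the most probable position is 3.7500.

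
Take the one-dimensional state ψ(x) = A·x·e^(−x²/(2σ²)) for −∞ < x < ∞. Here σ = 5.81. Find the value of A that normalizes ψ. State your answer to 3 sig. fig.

Require ∫ |ψ|² dx = 1 over the whole domain.
∫|ψ|² dx = A²·(√(π)·σ^3/2).
So A² = (√(π)·σ^3/2)^(−1).
Plugging in σ = 5.81 yields A = 0.07585.

A ≈ 0.0759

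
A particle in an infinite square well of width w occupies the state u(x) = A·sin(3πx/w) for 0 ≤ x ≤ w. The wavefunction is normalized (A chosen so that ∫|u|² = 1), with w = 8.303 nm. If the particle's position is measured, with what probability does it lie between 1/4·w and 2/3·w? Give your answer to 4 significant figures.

|u|² is the probability density, so P = ∫_{1/4·w}^{2/3·w} |u|² dx.
With A² fixed by ∫|u|² = 1, i.e. A² = (w/2)^(−1), substitute and integrate.
In terms of t = x/w (A² and the length scale cancel between numerator and denominator), P = [∫_{1/4}^{2/3} sin(3·π·t)^2 dt] / [∫_{0}^{1} sin(3·π·t)^2 dt].
Using ∫ sin(3·π·t)^2 dt = t/2 - sin(6·π·t)/(12·π), the numerator is 5/24 - 1/(12·π) and the denominator is 1/2.
Evaluating gives P = (-2 + 5·π)/(12·π).

P ≈ 0.3636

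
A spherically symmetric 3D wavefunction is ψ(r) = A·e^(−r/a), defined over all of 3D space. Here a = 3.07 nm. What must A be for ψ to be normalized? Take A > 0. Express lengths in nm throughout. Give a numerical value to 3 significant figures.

We need A² ∫|f|² 4πr² dr = 1, taking the integral from 0 to ∞.
The angular integral contributes 4π, leaving ∫₀^∞ r²|ψ|² dr.
With ∫₀^∞ r^2 e^(−αr) dr = 2!/α^3, ∫|ψ|² 4πr² dr = A²·(π·a^3).
So A² = (π·a^3)^(−1).
With a = 3.07: A² = 0.01100 and A = 0.1049.

A ≈ 0.105 nm^(-3/2)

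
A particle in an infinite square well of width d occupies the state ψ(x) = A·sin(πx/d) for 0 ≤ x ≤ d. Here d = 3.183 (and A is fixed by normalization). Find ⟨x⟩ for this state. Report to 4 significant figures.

⟨x⟩ ≈ 1.592

⟨x⟩ = ∫ x |ψ|² dx over the full domain.
With ∫₀^d sin²(nπx/d) dx = d/2, the ratio of the moment integral to the normalization integral gives ⟨x⟩ = d/2.
With d = 3.183, ⟨x⟩ = 1.5915.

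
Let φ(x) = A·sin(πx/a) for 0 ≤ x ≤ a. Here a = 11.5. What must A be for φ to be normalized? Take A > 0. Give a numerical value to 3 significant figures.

A ≈ 0.417

Normalization requires ∫|φ|² dx = 1, integrated from 0 to a.
∫|φ|² dx = A²·(a/2).
Hence A² = 1/[a/2].
With a = 11.5: A² = 0.1739 and A = 0.4170.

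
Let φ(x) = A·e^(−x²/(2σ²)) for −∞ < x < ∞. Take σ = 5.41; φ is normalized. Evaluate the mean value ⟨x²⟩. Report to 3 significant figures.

⟨x^2⟩ ≈ 14.6

⟨x²⟩ = ∫ x^2 |φ|² dx over the full domain.
Evaluating both integrals, ⟨x²⟩ = σ^2/2.
With σ = 5.41, ⟨x^2⟩ = 14.63.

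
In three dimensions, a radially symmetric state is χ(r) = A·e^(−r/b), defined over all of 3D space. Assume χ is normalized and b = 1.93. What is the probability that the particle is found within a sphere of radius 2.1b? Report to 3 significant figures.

With dV = 4πr²dr, the probability is ∫|χ|² dV over r ≤ 2.1b.
Normalization gives A² = 1/(π·b^3).
Substituting u = r/b, A², 4π and the length scale all cancel in the ratio: P = ∫_{0}^{2.1} u^2·e^(-2·u) du / ∫_{0}^{∞} u^2·e^(-2·u) du.
With ∫ u^2·e^(-2·u) du = -(2·u^2 + 2·u + 1)·e^(-2·u)/4 + C, the region integral is 1/4 - 701·e^(-21/5)/200 and the full one is 1/4.
Taking the ratio yields P = 0.7898.

P ≈ 0.790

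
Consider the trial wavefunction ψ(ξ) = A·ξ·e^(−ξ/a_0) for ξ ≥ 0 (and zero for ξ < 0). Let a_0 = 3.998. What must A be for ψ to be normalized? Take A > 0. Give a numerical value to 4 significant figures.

Normalization requires ∫|ψ|² dξ = 1, integrated from 0 to ∞.
∫|ψ|² dξ = A²·(a_0^3/4).
Hence A² = 1/[a_0^3/4].
Substituting a_0 = 3.998 gives A² = 0.062594, so A = 0.25019.

A ≈ 0.2502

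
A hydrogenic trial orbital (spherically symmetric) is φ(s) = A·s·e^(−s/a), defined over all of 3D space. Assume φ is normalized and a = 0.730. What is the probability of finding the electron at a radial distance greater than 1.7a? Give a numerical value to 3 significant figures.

Integrate the radial probability density 4πs²|φ|² over s > 1.7a.
Normalization gives A² = 1/(3·π·a^5).
Substituting u = s/a, A², 4π and the length scale all cancel in the ratio: P = ∫_{1.7}^{∞} u^4·e^(-2·u) du / ∫_{0}^{∞} u^4·e^(-2·u) du.
Using ∫ u^4·e^(-2·u) du = -(u^4/2 + u^3 + 3·u^2/2 + 3·u/2 + 3/4)·e^(-2·u), the numerator is ≈ 0.55814 and the denominator is 3/4.
This evaluates to P = 0.7442.

P ≈ 0.744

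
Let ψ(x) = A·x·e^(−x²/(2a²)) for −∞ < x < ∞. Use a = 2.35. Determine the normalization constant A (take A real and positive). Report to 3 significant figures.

We need A² ∫|f|² dx = 1, taking the integral from −∞ to ∞.
Differentiating ∫e^(−αx²) dx = √(π/α) under α to get the higher moments, ∫|ψ|² dx = A²·(√(π)·a^3/2).
Substituting a = 2.35 gives A² = 0.08695, so A = 0.2949.

A ≈ 0.295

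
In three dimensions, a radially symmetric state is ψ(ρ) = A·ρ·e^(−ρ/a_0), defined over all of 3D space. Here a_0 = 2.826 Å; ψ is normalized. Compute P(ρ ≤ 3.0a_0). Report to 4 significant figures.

P ≈ 0.7149

With dV = 4πρ²dρ, the probability is ∫|ψ|² dV over ρ ≤ 3.0a_0.
Normalization gives A² = 1/(3·π·a_0^5).
Let u = ρ/a_0; then A², 4π and the length scale all cancel, so P = ∫_{0}^{3.0} u^4·e^(-2·u) du ÷ ∫_{0}^{∞} u^4·e^(-2·u) du.
An antiderivative of u^4·e^(-2·u) is -(u^4/2 + u^3 + 3·u^2/2 + 3·u/2 + 3/4)·e^(-2·u); evaluating from 0 to 3.0 gives 3/4 - 345·e^(-6)/4, while the full integral is 3/4.
Taking the ratio yields P = 0.71494.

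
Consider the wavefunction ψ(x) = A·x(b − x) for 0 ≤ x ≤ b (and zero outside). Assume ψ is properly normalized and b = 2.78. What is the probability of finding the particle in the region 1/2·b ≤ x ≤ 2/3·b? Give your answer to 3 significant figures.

|ψ|² is the probability density, so P = ∫_{1/2·b}^{2/3·b} |ψ|² dx.
The normalization integral ∫|ψ|²dx over the whole domain equals b^5/30·A², and A² cancels in the ratio.
Substituting u = x/b, A² and the length scale cancel in the ratio: P = ∫_{1/2}^{2/3} u^2·(1 - u)^2 du / ∫_{0}^{1} u^2·(1 - u)^2 du.
An antiderivative of u^2·(1 - u)^2 is u^3·(6·u^2 - 15·u + 10)/30; evaluating from 1/2 to 2/3 gives 47/4860, while the full integral is 1/30.
This works out to P = 47/162.

P ≈ 0.290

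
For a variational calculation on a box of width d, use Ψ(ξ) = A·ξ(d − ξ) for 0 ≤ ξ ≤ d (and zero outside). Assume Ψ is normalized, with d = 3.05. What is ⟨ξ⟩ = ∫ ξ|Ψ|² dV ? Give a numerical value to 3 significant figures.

⟨ξ⟩ ≈ 1.53

By definition ⟨ξ⟩ = ∫ ξ |Ψ(ξ)|² dξ.
Since the A² factors cancel between numerator and denominator, ⟨ξ⟩ = d/2.
Putting d = 3.05 gives 1.525.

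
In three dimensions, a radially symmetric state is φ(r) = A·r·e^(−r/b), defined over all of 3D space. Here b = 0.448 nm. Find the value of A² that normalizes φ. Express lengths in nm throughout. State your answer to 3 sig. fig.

A^2 ≈ 5.88 nm^(-5)

Require ∫ |φ|² 4πr² dr = 1 over the whole domain.
In 3D with spherical symmetry the volume element is 4πr² dr.
Recall ∫₀^∞ r^m e^(−r/β) dr = m!·β^(m+1), ∫|φ|² 4πr² dr = A²·(3·π·b^5).
Plugging in b = 0.448 yields A = 2.425.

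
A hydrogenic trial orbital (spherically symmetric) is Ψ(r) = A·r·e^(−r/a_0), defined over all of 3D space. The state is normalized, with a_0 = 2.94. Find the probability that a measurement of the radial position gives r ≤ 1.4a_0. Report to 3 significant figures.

With dV = 4πr²dr, the probability is ∫|Ψ|² dV over r ≤ 1.4a_0.
The full normalization integral is A²·[3·π·a_0^5] = 1, fixing A².
Substituting u = r/a_0, A², 4π and the length scale all cancel in the ratio: P = ∫_{0}^{1.4} u^4·e^(-2·u) du / ∫_{0}^{∞} u^4·e^(-2·u) du.
With ∫ u^4·e^(-2·u) du = -(u^4/2 + u^3 + 3·u^2/2 + 3·u/2 + 3/4)·e^(-2·u) + C, the region integral is ≈ 0.11424 and the full one is 3/4.
This evaluates to P = 0.1523.

P ≈ 0.152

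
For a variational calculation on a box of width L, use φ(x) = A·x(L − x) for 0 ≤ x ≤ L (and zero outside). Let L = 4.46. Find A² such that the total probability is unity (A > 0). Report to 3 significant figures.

Require ∫ |φ|² dx = 1 over the whole domain.
Expanding the polynomial and integrating term by term, with φ = A·x(L − x), the integral evaluates to A²·[L^5/30].
Setting this equal to 1 gives A² = 1/(L^5/30).
With L = 4.46: A² = 0.01700 and A = 0.1304.

A^2 ≈ 0.0170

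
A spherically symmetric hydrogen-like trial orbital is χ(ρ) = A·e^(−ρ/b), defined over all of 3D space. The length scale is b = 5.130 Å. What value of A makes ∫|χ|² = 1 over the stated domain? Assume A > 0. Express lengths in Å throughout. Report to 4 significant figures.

A ≈ 0.04856 Å^(-3/2)

Require ∫ |χ|² 4πρ² dρ = 1 over the whole domain.
The angular integral contributes 4π, leaving ∫₀^∞ ρ²|χ|² dρ.
∫|χ|² 4πρ² dρ = A²·(π·b^3).
Setting this equal to 1 gives A² = 1/(π·b^3).
Plugging in b = 5.130 yields A = 0.048557.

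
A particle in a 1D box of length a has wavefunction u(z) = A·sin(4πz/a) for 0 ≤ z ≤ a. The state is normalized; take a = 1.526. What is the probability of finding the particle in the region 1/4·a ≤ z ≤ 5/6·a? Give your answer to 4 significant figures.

|u|² is the probability density, so P = ∫_{1/4·a}^{5/6·a} |u|² dz.
With A² fixed by ∫|u|² = 1, i.e. A² = (a/2)^(−1), substitute and integrate.
Let t = z/a; then A² and the length scale cancel, so P = ∫_{1/4}^{5/6} sin(4·π·t)^2 dt ÷ ∫_{0}^{1} sin(4·π·t)^2 dt.
With ∫ sin(4·π·t)^2 dt = t/2 - sin(4·π·t)·cos(4·π·t)/(8·π) + C, the region integral is -√(3)/(32·π) + 7/24 and the full one is 1/2.
The result is P = -√(3)/(16·π) + 7/12.

P ≈ 0.5489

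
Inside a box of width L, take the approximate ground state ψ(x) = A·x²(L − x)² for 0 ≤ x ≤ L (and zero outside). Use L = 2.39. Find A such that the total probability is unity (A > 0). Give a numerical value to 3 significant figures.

The normalization condition is ∫|ψ|² dx = 1 from 0 to L.
With ψ = A·x²(L − x)², the integral evaluates to A²·[L^9/630].
With L = 2.39: A² = 0.2476 and A = 0.4976.

A ≈ 0.498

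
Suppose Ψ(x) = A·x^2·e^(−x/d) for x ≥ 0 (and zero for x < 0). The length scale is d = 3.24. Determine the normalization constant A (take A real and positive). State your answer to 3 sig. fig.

We need A² ∫|f|² dx = 1, taking the integral from 0 to ∞.
The integral (without the A² prefactor) comes out to 3·d^5/4.
Hence A² = 1/[3·d^5/4].
Substituting d = 3.24 gives A² = 0.003734, so A = 0.06111.

A ≈ 0.0611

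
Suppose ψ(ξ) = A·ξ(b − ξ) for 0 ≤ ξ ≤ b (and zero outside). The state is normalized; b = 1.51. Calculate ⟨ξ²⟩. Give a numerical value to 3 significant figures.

⟨ξ^2⟩ ≈ 0.651

By definition ⟨ξ²⟩ = ∫ ξ^2 |ψ(ξ)|² dξ.
Expanding the polynomial and integrating term by term, evaluating both integrals, ⟨ξ²⟩ = 2·b^2/7.
Putting b = 1.51 gives 0.6515.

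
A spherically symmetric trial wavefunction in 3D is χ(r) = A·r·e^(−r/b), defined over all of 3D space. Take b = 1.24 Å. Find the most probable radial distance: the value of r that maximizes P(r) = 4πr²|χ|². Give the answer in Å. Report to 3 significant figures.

The maximum of P(r) = 4πr²|χ|² occurs where its derivative vanishes.
Solving yields r = 2·b.
With b = 1.24, the most probable radial distance is 2.480 Å.

r ≈ 2.48 Å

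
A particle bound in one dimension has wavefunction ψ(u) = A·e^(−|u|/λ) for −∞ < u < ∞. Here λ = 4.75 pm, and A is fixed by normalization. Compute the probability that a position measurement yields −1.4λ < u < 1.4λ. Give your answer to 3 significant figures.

P ≈ 0.939

The probability is P = ∫ |ψ|² du over [−1.4λ, 1.4λ].
The normalization integral ∫|ψ|²du over the whole domain equals λ·A², and A² cancels in the ratio.
Both integrals are even about u = 0, so only the u ≥ 0 halves are needed (the factors of 2 cancel). Substituting t = u/λ, A² and the length scale cancel in the ratio: P = ∫_{0}^{1.4} e^(-2·t) dt / ∫_{0}^{∞} e^(-2·t) dt.
With ∫ e^(-2·t) dt = -e^(-2·t)/2 + C, the region integral is 1/2 - e^(-14/5)/2 and the full one is 1/2.
Taking the ratio, P = 0.9392.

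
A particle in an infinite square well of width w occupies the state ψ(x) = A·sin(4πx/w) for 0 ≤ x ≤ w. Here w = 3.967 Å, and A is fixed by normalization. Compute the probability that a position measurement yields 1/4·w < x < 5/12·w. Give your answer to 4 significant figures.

P ≈ 0.2011

|ψ|² is the probability density, so P = ∫_{1/4·w}^{5/12·w} |ψ|² dx.
The normalization integral ∫|ψ|²dx over the whole domain equals w/2·A², and A² cancels in the ratio.
Let u = x/w; then A² and the length scale cancel, so P = ∫_{1/4}^{5/12} sin(4·π·u)^2 du ÷ ∫_{0}^{1} sin(4·π·u)^2 du.
Using ∫ sin(4·π·u)^2 du = u/2 - sin(4·π·u)·cos(4·π·u)/(8·π), the numerator is √(3)/(32·π) + 1/12 and the denominator is 1/2.
Evaluating gives P = (√(3)/16 + π/6)/π.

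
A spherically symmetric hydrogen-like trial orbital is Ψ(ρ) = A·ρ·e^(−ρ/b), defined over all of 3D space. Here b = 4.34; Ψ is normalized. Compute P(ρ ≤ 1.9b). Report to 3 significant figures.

With dV = 4πρ²dρ, the probability is ∫|Ψ|² dV over ρ ≤ 1.9b.
The full normalization integral is A²·[3·π·b^5] = 1, fixing A².
Let u = ρ/b; then A², 4π and the length scale all cancel, so P = ∫_{0}^{1.9} u^4·e^(-2·u) du ÷ ∫_{0}^{∞} u^4·e^(-2·u) du.
With ∫ u^4·e^(-2·u) du = -(u^4/2 + u^3 + 3·u^2/2 + 3·u/2 + 3/4)·e^(-2·u) + C, the region integral is ≈ 0.24912 and the full one is 3/4.
This evaluates to P = 0.3322.

P ≈ 0.332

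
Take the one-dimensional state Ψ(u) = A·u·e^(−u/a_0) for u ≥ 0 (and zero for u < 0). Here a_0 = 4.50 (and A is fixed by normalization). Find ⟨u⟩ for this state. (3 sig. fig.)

⟨u⟩ ≈ 6.75

By definition ⟨u⟩ = ∫ u |Ψ(u)|² du.
Since the A² factors cancel between numerator and denominator, ⟨u⟩ = 3·a_0/2.
With a_0 = 4.50, ⟨u⟩ = 6.750.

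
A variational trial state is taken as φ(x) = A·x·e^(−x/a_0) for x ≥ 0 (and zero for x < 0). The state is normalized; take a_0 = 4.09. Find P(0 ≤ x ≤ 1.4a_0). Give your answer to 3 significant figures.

P ≈ 0.531

P = ∫_{0}^{1.4a_0} |φ(x)|² dx.
Since A² = 1/(a_0^3/4), this is the region integral divided by the full normalization integral.
Let u = x/a_0; then A² and the length scale cancel, so P = ∫_{0}^{1.4} u^2·e^(-2·u) du ÷ ∫_{0}^{∞} u^2·e^(-2·u) du.
With ∫ u^2·e^(-2·u) du = -(2·u^2 + 2·u + 1)·e^(-2·u)/4 + C, the region integral is 1/4 - 193·e^(-14/5)/100 and the full one is 1/4.
Evaluating gives P = 0.5305.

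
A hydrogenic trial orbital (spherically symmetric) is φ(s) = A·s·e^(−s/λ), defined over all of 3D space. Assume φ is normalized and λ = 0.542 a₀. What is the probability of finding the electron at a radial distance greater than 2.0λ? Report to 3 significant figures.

P ≈ 0.629

P = ∫ |φ|² 4πs² ds over s > 2.0λ.
Normalization gives A² = 1/(3·π·λ^5).
Substituting u = s/λ, A², 4π and the length scale all cancel in the ratio: P = ∫_{2.0}^{∞} u^4·e^(-2·u) du / ∫_{0}^{∞} u^4·e^(-2·u) du.
Using ∫ u^4·e^(-2·u) du = -(u^4/2 + u^3 + 3·u^2/2 + 3·u/2 + 3/4)·e^(-2·u), the numerator is 103·e^(-4)/4 and the denominator is 3/4.
Taking the ratio yields P = 0.6288.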